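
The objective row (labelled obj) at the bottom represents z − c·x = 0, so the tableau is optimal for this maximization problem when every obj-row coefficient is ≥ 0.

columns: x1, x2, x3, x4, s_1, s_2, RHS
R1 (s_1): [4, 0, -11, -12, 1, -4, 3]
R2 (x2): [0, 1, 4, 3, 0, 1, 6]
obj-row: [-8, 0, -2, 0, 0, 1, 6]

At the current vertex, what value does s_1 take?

s_1 is basic (row 1); its value is the RHS of that row, 3.

3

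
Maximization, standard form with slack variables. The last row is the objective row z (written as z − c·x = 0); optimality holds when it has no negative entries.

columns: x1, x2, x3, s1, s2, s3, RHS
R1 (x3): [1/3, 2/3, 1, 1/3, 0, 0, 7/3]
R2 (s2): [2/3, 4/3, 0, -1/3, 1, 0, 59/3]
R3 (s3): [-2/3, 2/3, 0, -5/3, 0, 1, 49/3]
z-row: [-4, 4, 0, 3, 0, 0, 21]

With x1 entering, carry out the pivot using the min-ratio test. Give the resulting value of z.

49

Ratio test on column x1 — row 1: (7/3)/(1/3) = 7; row 2: (59/3)/(2/3) = 59/2; row 3: entry -2/3 ≤ 0. Minimum is 7 at row 1 (x3 leaves); pivot element 1/3.
Pivot on row 1; the z-row RHS becomes 21 − (-4)·7 = 49.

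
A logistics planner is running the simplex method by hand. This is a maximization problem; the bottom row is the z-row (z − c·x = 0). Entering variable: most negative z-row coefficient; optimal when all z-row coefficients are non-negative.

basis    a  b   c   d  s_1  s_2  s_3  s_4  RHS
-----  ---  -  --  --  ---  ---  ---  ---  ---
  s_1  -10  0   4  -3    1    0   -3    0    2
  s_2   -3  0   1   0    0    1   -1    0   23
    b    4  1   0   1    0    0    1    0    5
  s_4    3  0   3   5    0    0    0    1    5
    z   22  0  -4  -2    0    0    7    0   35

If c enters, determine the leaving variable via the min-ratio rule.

s_1

Column c entries and ratios — s_1: 2/4 = 1/2; s_2: 23/1 = 23; b: 0 ≤ 0, skip; s_4: 5/3 = 5/3.
Smallest ratio is 1/2 in the row of s_1, so s_1 leaves.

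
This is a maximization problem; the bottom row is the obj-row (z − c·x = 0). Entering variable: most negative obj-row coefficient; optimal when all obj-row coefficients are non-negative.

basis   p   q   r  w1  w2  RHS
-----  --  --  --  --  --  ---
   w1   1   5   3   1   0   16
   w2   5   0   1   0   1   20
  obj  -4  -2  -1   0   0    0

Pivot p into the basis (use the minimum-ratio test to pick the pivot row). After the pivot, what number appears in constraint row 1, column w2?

-1/5

Ratio test on column p — row 1: 16/1 = 16; row 2: 20/5 = 4. Minimum is 4 at row 2 (w2 leaves); pivot element 5.
Divide row 2 by 5; eliminate column p from the other rows.
Row 1 update in column w2: 0 − 1·(1/5) = -1/5.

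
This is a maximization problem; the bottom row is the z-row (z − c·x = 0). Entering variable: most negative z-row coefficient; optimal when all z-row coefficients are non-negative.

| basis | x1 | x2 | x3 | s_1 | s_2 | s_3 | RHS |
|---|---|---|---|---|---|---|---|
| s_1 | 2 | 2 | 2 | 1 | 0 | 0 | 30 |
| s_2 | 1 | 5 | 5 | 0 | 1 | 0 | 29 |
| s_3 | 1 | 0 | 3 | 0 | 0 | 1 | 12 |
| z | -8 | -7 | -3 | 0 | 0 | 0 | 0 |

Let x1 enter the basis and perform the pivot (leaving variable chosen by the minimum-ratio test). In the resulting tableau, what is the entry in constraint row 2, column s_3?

-1

Ratio test on column x1 — row 1: 30/2 = 15; row 2: 29/1 = 29; row 3: 12/1 = 12. Minimum is 12 at row 3 (s_3 leaves); pivot element 1.
Divide row 3 by 1; eliminate column x1 from the other rows.
Row 2 update in column s_3: 0 − 1·1 = -1.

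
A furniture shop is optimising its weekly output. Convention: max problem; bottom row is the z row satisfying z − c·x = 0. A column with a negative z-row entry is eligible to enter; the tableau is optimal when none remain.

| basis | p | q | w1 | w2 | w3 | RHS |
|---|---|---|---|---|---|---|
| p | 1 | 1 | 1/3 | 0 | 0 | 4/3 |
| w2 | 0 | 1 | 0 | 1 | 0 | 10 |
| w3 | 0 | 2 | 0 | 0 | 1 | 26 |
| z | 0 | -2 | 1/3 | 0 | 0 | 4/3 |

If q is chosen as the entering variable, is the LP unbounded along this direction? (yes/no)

no

Column q has positive entries in row(s) 1, 2, 3, so the ratio test bounds it — not unbounded.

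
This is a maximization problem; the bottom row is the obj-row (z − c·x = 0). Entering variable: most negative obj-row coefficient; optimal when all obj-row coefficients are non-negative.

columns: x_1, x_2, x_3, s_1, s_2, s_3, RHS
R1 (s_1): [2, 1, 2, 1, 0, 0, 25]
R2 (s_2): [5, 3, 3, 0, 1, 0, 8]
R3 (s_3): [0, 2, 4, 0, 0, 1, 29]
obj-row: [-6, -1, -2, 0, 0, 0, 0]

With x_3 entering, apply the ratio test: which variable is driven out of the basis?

s_2

Column x_3 entries and ratios — s_1: 25/2 = 25/2; s_2: 8/3 = 8/3; s_3: 29/4 = 29/4.
Smallest ratio is 8/3 in the row of s_2, so s_2 leaves.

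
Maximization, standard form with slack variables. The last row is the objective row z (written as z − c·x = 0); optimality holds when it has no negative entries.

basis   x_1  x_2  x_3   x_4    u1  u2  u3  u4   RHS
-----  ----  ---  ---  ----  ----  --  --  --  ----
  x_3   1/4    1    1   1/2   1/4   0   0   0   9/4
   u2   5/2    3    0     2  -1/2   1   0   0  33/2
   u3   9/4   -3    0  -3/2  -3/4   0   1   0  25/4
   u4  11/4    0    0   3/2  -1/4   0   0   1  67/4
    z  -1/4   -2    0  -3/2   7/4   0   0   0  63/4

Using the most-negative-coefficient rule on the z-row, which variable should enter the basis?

Negative z-row entries: x_1: -1/4, x_2: -2, x_4: -3/2.
The most negative is -2 in column x_2, so x_2 enters.

x_2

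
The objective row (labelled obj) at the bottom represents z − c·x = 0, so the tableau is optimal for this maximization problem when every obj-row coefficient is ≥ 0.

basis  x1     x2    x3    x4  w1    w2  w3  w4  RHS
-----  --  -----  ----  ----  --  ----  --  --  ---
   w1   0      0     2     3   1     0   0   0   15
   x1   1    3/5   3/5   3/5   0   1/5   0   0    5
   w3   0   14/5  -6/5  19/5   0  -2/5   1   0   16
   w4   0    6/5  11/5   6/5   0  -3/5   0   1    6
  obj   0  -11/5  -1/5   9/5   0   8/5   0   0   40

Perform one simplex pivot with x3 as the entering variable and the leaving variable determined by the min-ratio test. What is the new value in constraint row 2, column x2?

3/11

Ratio test on column x3 — row 1: 15/2 = 15/2; row 2: 5/(3/5) = 25/3; row 3: entry -6/5 ≤ 0; row 4: 6/(11/5) = 30/11. Minimum is 30/11 at row 4 (w4 leaves); pivot element 11/5.
Divide row 4 by 11/5; eliminate column x3 from the other rows.
Row 2 update in column x2: 3/5 − (3/5)·(6/11) = 3/11.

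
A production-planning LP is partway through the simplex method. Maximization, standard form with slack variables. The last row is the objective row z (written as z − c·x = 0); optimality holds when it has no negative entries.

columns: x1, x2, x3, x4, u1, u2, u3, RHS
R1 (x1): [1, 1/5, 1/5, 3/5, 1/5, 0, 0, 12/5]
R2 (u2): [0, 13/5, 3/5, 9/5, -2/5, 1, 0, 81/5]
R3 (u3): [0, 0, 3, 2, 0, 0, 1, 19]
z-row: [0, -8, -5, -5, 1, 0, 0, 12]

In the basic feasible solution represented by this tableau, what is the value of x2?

0

x2 is not in the basis, so in the current basic feasible solution x2 = 0.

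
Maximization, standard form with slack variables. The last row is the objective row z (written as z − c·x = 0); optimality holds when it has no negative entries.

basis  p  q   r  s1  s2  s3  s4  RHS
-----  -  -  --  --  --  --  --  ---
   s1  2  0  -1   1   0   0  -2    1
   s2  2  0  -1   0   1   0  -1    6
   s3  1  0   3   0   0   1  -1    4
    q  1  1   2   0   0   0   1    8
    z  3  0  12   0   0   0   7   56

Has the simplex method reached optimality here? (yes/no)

Every z-row coefficient is ≥ 0, so the tableau is optimal.

yes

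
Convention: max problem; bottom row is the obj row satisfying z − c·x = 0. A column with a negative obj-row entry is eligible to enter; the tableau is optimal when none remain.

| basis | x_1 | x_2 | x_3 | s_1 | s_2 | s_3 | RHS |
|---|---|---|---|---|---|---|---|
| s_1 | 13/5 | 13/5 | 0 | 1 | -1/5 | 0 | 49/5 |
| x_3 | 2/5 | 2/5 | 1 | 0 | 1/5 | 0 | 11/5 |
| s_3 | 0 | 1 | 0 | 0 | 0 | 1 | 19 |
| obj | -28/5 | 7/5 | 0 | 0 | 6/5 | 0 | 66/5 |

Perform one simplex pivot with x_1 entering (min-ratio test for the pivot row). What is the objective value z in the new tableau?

Ratio test on column x_1 — row 1: (49/5)/(13/5) = 49/13; row 2: (11/5)/(2/5) = 11/2; row 3: entry 0 ≤ 0. Minimum is 49/13 at row 1 (s_1 leaves); pivot element 13/5.
Pivot on row 1; the obj-row RHS becomes 66/5 − (-28/5)·(49/13) = 446/13.

446/13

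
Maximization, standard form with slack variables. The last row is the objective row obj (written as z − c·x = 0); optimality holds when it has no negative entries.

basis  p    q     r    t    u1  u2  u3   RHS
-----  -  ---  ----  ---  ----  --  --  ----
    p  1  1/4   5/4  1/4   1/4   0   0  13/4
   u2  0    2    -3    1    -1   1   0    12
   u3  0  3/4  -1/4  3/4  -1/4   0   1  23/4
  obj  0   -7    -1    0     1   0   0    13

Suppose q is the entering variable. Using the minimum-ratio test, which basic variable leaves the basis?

Column q entries and ratios — p: (13/4)/(1/4) = 13; u2: 12/2 = 6; u3: (23/4)/(3/4) = 23/3.
Smallest ratio is 6 in the row of u2, so u2 leaves.

u2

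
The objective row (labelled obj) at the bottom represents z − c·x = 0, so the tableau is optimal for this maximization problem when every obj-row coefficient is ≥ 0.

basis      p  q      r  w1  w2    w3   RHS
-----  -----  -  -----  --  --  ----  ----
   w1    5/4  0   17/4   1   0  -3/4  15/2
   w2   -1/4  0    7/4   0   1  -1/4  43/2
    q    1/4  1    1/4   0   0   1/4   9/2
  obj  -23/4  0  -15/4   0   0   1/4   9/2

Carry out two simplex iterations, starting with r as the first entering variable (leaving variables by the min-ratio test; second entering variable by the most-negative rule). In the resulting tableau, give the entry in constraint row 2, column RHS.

Ratio test on column r — row 1: (15/2)/(17/4) = 30/17; row 2: (43/2)/(7/4) = 86/7; row 3: (9/2)/(1/4) = 18. Minimum is 30/17 at row 1 (w1 leaves); pivot element 17/4.
Divide row 1 by 17/4; eliminate column r from the other rows.
Second iteration: most negative obj-row entry is -79/17 in column p, so p enters.
Ratio test on column p — row 1: (30/17)/(5/17) = 6; row 2: entry -13/17 ≤ 0; row 3: (69/17)/(3/17) = 23. Minimum is 6 at row 1 (r leaves); pivot element 5/17.
Divide row 1 by 5/17; eliminate column p from the other rows.
After both pivots, the entry at constraint row 2, column RHS is 23.

23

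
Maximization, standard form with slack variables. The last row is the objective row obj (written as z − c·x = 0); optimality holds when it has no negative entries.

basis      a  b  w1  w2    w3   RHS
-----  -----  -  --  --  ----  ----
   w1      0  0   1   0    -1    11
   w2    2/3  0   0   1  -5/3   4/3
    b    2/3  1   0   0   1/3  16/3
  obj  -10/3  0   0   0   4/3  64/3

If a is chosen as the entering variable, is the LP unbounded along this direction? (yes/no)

no

Column a has positive entries in row(s) 2, 3, so the ratio test bounds it — not unbounded.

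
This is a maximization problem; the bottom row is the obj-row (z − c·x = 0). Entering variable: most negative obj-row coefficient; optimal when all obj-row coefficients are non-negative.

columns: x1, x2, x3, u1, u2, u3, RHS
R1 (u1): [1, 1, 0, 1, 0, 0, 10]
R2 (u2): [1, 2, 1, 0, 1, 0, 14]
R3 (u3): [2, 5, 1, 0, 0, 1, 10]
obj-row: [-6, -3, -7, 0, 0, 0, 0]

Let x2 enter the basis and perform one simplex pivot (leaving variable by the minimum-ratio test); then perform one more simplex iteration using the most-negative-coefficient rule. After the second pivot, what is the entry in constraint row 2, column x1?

Ratio test on column x2 — row 1: 10/1 = 10; row 2: 14/2 = 7; row 3: 10/5 = 2. Minimum is 2 at row 3 (u3 leaves); pivot element 5.
Divide row 3 by 5; eliminate column x2 from the other rows.
Second iteration: most negative obj-row entry is -32/5 in column x3, so x3 enters.
Ratio test on column x3 — row 1: entry -1/5 ≤ 0; row 2: 10/(3/5) = 50/3; row 3: 2/(1/5) = 10. Minimum is 10 at row 3 (x2 leaves); pivot element 1/5.
Divide row 3 by 1/5; eliminate column x3 from the other rows.
After both pivots, the entry at constraint row 2, column x1 is -1.

-1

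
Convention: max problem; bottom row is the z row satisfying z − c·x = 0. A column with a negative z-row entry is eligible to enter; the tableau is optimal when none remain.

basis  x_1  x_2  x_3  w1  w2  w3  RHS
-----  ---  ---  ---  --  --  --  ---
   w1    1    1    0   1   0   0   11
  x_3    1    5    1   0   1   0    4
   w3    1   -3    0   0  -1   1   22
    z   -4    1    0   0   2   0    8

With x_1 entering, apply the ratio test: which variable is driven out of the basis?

x_3

Column x_1 entries and ratios — w1: 11/1 = 11; x_3: 4/1 = 4; w3: 22/1 = 22.
Smallest ratio is 4 in the row of x_3, so x_3 leaves.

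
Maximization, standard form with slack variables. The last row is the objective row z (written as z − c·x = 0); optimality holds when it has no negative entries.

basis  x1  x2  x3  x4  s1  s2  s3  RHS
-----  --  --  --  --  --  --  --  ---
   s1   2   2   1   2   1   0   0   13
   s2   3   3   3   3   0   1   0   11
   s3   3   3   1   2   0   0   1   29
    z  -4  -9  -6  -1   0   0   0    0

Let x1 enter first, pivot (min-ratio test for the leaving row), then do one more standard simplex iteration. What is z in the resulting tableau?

Ratio test on column x1 — row 1: 13/2 = 13/2; row 2: 11/3 = 11/3; row 3: 29/3 = 29/3. Minimum is 11/3 at row 2 (s2 leaves); pivot element 3.
Pivot on row 2; the z-row RHS becomes 0 − (-4)·(11/3) = 44/3.
Next entering variable (most negative z-row entry -5): x2.
Ratio test on column x2 — row 1: entry 0 ≤ 0; row 2: (11/3)/1 = 11/3; row 3: entry 0 ≤ 0. Minimum is 11/3 at row 2 (x1 leaves); pivot element 1.
After the second pivot the z-row RHS is 44/3 − (-5)·(11/3) = 33.

33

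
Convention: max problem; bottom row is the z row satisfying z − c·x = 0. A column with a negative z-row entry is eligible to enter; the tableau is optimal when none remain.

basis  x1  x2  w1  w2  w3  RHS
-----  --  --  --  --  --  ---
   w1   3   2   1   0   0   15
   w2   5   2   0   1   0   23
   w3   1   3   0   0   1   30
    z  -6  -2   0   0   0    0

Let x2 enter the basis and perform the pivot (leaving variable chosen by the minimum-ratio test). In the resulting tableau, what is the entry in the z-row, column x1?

-3

Ratio test on column x2 — row 1: 15/2 = 15/2; row 2: 23/2 = 23/2; row 3: 30/3 = 10. Minimum is 15/2 at row 1 (w1 leaves); pivot element 2.
Divide row 1 by 2; eliminate column x2 from the other rows.
z-row update in column x1: -6 − (-2)·(3/2) = -3.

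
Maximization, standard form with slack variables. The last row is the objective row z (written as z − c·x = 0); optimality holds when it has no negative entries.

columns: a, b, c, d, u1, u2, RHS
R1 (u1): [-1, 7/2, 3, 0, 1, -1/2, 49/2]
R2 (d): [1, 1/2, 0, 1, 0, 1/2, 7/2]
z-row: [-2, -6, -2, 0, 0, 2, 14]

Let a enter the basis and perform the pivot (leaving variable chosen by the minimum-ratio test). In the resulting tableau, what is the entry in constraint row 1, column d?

Ratio test on column a — row 1: entry -1 ≤ 0; row 2: (7/2)/1 = 7/2. Minimum is 7/2 at row 2 (d leaves); pivot element 1.
Divide row 2 by 1; eliminate column a from the other rows.
Row 1 update in column d: 0 − (-1)·1 = 1.

1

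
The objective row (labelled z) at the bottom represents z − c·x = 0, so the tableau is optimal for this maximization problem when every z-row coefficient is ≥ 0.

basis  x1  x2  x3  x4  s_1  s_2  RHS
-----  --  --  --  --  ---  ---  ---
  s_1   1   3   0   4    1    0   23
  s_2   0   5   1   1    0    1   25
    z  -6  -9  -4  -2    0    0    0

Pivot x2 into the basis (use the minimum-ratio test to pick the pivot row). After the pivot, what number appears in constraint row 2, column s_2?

Ratio test on column x2 — row 1: 23/3 = 23/3; row 2: 25/5 = 5. Minimum is 5 at row 2 (s_2 leaves); pivot element 5.
Divide row 2 by 5; eliminate column x2 from the other rows.
In the new row 2, the s_2 entry is the old entry divided by the pivot: 1/5 = 1/5.

1/5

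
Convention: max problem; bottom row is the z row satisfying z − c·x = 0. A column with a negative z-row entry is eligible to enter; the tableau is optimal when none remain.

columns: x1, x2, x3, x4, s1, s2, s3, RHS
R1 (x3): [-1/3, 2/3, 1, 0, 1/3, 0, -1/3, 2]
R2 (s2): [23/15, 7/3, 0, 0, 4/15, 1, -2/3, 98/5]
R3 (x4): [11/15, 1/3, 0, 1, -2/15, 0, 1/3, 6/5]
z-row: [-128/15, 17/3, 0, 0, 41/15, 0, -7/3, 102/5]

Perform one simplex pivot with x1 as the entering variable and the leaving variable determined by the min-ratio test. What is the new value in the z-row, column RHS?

Ratio test on column x1 — row 1: entry -1/3 ≤ 0; row 2: (98/5)/(23/15) = 294/23; row 3: (6/5)/(11/15) = 18/11. Minimum is 18/11 at row 3 (x4 leaves); pivot element 11/15.
Divide row 3 by 11/15; eliminate column x1 from the other rows.
z-row update in column RHS: 102/5 − (-128/15)·(18/11) = 378/11.

378/11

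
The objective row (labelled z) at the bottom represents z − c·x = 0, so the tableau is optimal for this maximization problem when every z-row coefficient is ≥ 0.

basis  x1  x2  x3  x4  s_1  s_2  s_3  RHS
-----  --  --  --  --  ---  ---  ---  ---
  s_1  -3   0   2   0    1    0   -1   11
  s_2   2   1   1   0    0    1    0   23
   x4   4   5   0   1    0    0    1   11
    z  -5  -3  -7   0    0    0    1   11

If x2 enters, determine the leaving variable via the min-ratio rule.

x4

Column x2 entries and ratios — s_1: 0 ≤ 0, skip; s_2: 23/1 = 23; x4: 11/5 = 11/5.
Smallest ratio is 11/5 in the row of x4, so x4 leaves.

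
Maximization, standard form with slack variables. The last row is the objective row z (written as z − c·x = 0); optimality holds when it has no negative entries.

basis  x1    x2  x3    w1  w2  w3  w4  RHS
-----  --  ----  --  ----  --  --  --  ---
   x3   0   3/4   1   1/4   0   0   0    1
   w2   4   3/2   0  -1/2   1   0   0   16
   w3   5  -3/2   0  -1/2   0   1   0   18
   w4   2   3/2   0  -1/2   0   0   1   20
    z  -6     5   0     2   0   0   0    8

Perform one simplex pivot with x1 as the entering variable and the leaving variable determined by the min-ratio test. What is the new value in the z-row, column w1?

7/5

Ratio test on column x1 — row 1: entry 0 ≤ 0; row 2: 16/4 = 4; row 3: 18/5 = 18/5; row 4: 20/2 = 10. Minimum is 18/5 at row 3 (w3 leaves); pivot element 5.
Divide row 3 by 5; eliminate column x1 from the other rows.
z-row update in column w1: 2 − (-6)·(-1/10) = 7/5.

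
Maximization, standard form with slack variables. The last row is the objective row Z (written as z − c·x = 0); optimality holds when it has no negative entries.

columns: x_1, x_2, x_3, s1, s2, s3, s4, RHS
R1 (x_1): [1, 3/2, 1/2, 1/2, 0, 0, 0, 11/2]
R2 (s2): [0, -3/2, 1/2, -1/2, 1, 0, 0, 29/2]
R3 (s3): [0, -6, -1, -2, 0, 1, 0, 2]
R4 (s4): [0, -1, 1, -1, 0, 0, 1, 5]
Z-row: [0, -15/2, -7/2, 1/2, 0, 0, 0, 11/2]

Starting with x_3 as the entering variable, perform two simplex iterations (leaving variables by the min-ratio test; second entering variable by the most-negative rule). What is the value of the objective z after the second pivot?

79/2

Ratio test on column x_3 — row 1: (11/2)/(1/2) = 11; row 2: (29/2)/(1/2) = 29; row 3: entry -1 ≤ 0; row 4: 5/1 = 5. Minimum is 5 at row 4 (s4 leaves); pivot element 1.
Pivot on row 4; the Z-row RHS becomes 11/2 − (-7/2)·5 = 23.
Next entering variable (most negative Z-row entry -11): x_2.
Ratio test on column x_2 — row 1: 3/2 = 3/2; row 2: entry -1 ≤ 0; row 3: entry -7 ≤ 0; row 4: entry -1 ≤ 0. Minimum is 3/2 at row 1 (x_1 leaves); pivot element 2.
After the second pivot the Z-row RHS is 23 − (-11)·(3/2) = 79/2.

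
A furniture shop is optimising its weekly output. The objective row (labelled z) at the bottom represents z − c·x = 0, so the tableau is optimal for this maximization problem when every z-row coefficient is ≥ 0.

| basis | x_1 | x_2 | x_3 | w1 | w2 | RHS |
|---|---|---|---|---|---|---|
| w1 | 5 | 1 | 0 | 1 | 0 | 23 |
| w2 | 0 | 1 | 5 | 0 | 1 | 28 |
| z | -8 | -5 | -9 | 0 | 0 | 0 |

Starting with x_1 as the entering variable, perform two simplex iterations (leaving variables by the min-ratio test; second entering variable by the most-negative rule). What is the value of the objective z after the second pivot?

436/5

Ratio test on column x_1 — row 1: 23/5 = 23/5; row 2: entry 0 ≤ 0. Minimum is 23/5 at row 1 (w1 leaves); pivot element 5.
Pivot on row 1; the z-row RHS becomes 0 − (-8)·(23/5) = 184/5.
Next entering variable (most negative z-row entry -9): x_3.
Ratio test on column x_3 — row 1: entry 0 ≤ 0; row 2: 28/5 = 28/5. Minimum is 28/5 at row 2 (w2 leaves); pivot element 5.
After the second pivot the z-row RHS is 184/5 − (-9)·(28/5) = 436/5.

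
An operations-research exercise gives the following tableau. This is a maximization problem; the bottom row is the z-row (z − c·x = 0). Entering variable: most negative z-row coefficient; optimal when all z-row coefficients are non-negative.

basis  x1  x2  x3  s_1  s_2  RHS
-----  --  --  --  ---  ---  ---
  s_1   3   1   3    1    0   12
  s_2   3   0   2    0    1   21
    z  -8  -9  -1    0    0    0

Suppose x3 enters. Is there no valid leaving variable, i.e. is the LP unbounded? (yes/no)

Column x3 has positive entries in row(s) 1, 2, so the ratio test bounds it — not unbounded.

no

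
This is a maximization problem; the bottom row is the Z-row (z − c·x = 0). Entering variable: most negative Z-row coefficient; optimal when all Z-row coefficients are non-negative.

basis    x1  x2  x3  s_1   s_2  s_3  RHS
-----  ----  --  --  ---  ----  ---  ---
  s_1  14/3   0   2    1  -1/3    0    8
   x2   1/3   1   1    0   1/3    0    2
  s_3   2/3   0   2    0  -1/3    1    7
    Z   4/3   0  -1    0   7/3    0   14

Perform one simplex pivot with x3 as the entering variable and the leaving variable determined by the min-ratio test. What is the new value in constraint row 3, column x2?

-2

Ratio test on column x3 — row 1: 8/2 = 4; row 2: 2/1 = 2; row 3: 7/2 = 7/2. Minimum is 2 at row 2 (x2 leaves); pivot element 1.
Divide row 2 by 1; eliminate column x3 from the other rows.
Row 3 update in column x2: 0 − 2·1 = -2.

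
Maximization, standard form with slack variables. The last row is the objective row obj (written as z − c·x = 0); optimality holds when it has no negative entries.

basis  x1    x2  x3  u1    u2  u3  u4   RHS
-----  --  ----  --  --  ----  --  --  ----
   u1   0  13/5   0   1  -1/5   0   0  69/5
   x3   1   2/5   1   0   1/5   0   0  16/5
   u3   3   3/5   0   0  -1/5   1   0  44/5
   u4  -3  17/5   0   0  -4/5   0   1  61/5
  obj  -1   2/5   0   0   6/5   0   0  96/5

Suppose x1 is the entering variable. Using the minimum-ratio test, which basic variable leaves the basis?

Column x1 entries and ratios — u1: 0 ≤ 0, skip; x3: (16/5)/1 = 16/5; u3: (44/5)/3 = 44/15; u4: -3 ≤ 0, skip.
Smallest ratio is 44/15 in the row of u3, so u3 leaves.

u3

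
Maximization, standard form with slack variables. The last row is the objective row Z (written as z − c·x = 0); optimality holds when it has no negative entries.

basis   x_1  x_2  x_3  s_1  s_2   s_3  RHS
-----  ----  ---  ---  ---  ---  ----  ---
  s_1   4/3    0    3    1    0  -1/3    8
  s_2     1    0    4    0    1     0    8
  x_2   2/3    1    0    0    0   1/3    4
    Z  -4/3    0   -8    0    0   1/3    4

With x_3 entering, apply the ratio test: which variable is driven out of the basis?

s_2

Column x_3 entries and ratios — s_1: 8/3 = 8/3; s_2: 8/4 = 2; x_2: 0 ≤ 0, skip.
Smallest ratio is 2 in the row of s_2, so s_2 leaves.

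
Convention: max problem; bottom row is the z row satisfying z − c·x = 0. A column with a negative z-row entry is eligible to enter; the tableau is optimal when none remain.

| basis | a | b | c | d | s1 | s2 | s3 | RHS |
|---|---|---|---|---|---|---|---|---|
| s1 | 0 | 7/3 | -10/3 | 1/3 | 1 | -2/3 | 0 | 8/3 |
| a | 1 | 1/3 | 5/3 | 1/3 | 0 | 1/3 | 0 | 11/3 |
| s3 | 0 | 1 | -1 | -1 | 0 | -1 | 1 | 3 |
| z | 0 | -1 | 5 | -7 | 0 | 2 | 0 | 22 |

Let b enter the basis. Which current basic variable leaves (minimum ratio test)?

Column b entries and ratios — s1: (8/3)/(7/3) = 8/7; a: (11/3)/(1/3) = 11; s3: 3/1 = 3.
Smallest ratio is 8/7 in the row of s1, so s1 leaves.

s1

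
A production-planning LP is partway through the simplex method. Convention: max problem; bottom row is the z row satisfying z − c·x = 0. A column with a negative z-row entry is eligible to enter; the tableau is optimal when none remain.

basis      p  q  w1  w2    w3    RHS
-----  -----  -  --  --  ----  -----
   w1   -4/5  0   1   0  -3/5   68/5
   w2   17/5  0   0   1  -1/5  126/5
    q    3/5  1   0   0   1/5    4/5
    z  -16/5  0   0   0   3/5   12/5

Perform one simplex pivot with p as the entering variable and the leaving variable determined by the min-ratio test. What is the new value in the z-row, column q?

16/3

Ratio test on column p — row 1: entry -4/5 ≤ 0; row 2: (126/5)/(17/5) = 126/17; row 3: (4/5)/(3/5) = 4/3. Minimum is 4/3 at row 3 (q leaves); pivot element 3/5.
Divide row 3 by 3/5; eliminate column p from the other rows.
z-row update in column q: 0 − (-16/5)·(5/3) = 16/3.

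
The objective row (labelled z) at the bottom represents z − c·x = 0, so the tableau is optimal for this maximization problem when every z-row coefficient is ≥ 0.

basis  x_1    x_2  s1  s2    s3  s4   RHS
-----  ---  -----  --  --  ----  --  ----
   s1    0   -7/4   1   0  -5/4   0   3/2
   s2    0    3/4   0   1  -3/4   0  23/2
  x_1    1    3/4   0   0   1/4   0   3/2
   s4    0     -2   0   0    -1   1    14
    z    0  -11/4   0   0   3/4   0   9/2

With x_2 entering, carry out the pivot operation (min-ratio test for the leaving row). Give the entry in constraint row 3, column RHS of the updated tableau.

2

Ratio test on column x_2 — row 1: entry -7/4 ≤ 0; row 2: (23/2)/(3/4) = 46/3; row 3: (3/2)/(3/4) = 2; row 4: entry -2 ≤ 0. Minimum is 2 at row 3 (x_1 leaves); pivot element 3/4.
Divide row 3 by 3/4; eliminate column x_2 from the other rows.
In the new row 3, the RHS entry is the old entry divided by the pivot: (3/2)/(3/4) = 2.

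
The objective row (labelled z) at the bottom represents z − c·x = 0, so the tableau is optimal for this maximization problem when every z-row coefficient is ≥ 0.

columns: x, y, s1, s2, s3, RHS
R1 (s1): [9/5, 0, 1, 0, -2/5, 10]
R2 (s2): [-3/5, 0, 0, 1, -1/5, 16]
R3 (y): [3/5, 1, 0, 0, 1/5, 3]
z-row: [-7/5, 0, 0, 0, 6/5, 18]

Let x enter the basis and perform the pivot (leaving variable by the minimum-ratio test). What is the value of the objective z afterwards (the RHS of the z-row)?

25

Ratio test on column x — row 1: 10/(9/5) = 50/9; row 2: entry -3/5 ≤ 0; row 3: 3/(3/5) = 5. Minimum is 5 at row 3 (y leaves); pivot element 3/5.
Pivot on row 3; the z-row RHS becomes 18 − (-7/5)·5 = 25.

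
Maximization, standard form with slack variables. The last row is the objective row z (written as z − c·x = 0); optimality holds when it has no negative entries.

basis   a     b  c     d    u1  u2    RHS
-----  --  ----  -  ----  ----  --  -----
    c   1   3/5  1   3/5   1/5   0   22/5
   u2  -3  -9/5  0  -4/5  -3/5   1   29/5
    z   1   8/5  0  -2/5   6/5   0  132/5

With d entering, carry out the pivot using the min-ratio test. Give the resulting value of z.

88/3

Ratio test on column d — row 1: (22/5)/(3/5) = 22/3; row 2: entry -4/5 ≤ 0. Minimum is 22/3 at row 1 (c leaves); pivot element 3/5.
Pivot on row 1; the z-row RHS becomes 132/5 − (-2/5)·(22/3) = 88/3.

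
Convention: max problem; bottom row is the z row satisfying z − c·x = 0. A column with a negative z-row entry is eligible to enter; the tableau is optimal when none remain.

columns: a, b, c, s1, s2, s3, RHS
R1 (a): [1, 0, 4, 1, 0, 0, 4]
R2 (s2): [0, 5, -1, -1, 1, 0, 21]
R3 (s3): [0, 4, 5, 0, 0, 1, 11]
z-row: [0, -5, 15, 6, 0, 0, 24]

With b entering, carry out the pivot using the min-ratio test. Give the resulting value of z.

151/4

Ratio test on column b — row 1: entry 0 ≤ 0; row 2: 21/5 = 21/5; row 3: 11/4 = 11/4. Minimum is 11/4 at row 3 (s3 leaves); pivot element 4.
Pivot on row 3; the z-row RHS becomes 24 − (-5)·(11/4) = 151/4.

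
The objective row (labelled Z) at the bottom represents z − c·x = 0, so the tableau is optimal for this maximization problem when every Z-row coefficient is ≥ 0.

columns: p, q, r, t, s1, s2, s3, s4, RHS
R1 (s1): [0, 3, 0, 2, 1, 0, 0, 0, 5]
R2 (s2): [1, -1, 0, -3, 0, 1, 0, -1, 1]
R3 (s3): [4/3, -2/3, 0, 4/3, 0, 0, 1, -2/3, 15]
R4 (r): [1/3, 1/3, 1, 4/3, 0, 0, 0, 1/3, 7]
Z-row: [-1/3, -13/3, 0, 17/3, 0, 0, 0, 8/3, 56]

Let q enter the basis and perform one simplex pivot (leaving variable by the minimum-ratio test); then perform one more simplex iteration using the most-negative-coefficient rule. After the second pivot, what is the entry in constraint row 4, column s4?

2/3

Ratio test on column q — row 1: 5/3 = 5/3; row 2: entry -1 ≤ 0; row 3: entry -2/3 ≤ 0; row 4: 7/(1/3) = 21. Minimum is 5/3 at row 1 (s1 leaves); pivot element 3.
Divide row 1 by 3; eliminate column q from the other rows.
Second iteration: most negative Z-row entry is -1/3 in column p, so p enters.
Ratio test on column p — row 1: entry 0 ≤ 0; row 2: (8/3)/1 = 8/3; row 3: (145/9)/(4/3) = 145/12; row 4: (58/9)/(1/3) = 58/3. Minimum is 8/3 at row 2 (s2 leaves); pivot element 1.
Divide row 2 by 1; eliminate column p from the other rows.
After both pivots, the entry at constraint row 4, column s4 is 2/3.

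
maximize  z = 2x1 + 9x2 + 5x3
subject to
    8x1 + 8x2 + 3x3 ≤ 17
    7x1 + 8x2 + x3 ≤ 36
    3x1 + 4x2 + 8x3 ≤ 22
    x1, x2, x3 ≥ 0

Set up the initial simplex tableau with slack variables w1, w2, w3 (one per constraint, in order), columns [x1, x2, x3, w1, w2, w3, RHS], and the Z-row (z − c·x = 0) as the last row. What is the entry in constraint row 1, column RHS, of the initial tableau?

17

The RHS of constraint 1 is b_1 = 17.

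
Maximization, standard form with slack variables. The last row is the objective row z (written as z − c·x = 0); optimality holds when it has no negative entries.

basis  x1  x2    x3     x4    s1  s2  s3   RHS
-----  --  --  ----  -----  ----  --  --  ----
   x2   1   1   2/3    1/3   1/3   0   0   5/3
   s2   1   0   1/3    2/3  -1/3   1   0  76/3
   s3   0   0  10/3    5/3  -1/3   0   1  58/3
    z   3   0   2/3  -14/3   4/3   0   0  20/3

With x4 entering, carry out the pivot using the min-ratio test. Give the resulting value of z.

30

Ratio test on column x4 — row 1: (5/3)/(1/3) = 5; row 2: (76/3)/(2/3) = 38; row 3: (58/3)/(5/3) = 58/5. Minimum is 5 at row 1 (x2 leaves); pivot element 1/3.
Pivot on row 1; the z-row RHS becomes 20/3 − (-14/3)·5 = 30.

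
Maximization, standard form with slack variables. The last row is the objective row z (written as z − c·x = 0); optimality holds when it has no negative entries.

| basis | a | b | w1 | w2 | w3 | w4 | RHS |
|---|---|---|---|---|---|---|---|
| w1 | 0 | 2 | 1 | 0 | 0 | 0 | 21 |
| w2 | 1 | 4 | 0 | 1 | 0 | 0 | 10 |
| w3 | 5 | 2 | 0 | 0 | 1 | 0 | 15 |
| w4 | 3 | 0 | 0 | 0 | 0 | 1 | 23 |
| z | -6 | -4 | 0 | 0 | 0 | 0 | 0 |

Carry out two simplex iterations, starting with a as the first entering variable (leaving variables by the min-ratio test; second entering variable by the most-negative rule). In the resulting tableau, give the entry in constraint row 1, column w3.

Ratio test on column a — row 1: entry 0 ≤ 0; row 2: 10/1 = 10; row 3: 15/5 = 3; row 4: 23/3 = 23/3. Minimum is 3 at row 3 (w3 leaves); pivot element 5.
Divide row 3 by 5; eliminate column a from the other rows.
Second iteration: most negative z-row entry is -8/5 in column b, so b enters.
Ratio test on column b — row 1: 21/2 = 21/2; row 2: 7/(18/5) = 35/18; row 3: 3/(2/5) = 15/2; row 4: entry -6/5 ≤ 0. Minimum is 35/18 at row 2 (w2 leaves); pivot element 18/5.
Divide row 2 by 18/5; eliminate column b from the other rows.
After both pivots, the entry at constraint row 1, column w3 is 1/9.

1/9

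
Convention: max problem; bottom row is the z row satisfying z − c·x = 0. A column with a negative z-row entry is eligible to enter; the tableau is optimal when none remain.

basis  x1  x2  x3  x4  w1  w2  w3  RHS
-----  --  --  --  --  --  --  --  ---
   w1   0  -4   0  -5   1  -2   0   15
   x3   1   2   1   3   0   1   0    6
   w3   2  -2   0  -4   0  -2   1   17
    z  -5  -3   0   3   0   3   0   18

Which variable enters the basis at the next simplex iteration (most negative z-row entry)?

Negative z-row entries: x1: -5, x2: -3.
The most negative is -5 in column x1, so x1 enters.

x1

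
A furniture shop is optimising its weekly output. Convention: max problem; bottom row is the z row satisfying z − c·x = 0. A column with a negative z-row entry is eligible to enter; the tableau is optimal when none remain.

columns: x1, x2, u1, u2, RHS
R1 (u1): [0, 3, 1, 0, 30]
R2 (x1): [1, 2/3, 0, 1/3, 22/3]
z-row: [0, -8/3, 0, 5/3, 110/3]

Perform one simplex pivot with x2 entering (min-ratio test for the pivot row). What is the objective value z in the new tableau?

190/3

Ratio test on column x2 — row 1: 30/3 = 10; row 2: (22/3)/(2/3) = 11. Minimum is 10 at row 1 (u1 leaves); pivot element 3.
Pivot on row 1; the z-row RHS becomes 110/3 − (-8/3)·10 = 190/3.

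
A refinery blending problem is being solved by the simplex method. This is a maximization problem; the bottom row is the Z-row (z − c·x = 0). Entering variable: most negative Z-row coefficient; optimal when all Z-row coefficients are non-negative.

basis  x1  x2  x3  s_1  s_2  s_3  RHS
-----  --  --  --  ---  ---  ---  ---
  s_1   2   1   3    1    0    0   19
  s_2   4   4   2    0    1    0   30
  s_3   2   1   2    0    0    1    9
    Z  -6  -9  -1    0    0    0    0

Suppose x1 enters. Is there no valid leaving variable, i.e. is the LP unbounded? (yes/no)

no

Column x1 has positive entries in row(s) 1, 2, 3, so the ratio test bounds it — not unbounded.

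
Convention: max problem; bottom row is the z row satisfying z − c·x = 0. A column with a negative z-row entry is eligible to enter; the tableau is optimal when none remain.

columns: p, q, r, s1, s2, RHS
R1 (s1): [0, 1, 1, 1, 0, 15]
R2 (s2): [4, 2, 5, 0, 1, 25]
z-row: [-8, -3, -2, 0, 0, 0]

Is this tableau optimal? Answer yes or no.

The z-row has a negative entry -8 in column p, so it is not optimal.

no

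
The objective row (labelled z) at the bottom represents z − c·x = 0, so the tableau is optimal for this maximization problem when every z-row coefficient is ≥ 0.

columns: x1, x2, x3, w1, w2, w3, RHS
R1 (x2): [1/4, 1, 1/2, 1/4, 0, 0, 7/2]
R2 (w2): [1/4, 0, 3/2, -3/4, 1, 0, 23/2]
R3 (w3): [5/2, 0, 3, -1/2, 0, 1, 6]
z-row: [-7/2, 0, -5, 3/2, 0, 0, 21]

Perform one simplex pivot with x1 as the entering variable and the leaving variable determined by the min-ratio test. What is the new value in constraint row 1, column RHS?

29/10

Ratio test on column x1 — row 1: (7/2)/(1/4) = 14; row 2: (23/2)/(1/4) = 46; row 3: 6/(5/2) = 12/5. Minimum is 12/5 at row 3 (w3 leaves); pivot element 5/2.
Divide row 3 by 5/2; eliminate column x1 from the other rows.
Row 1 update in column RHS: 7/2 − (1/4)·(12/5) = 29/10.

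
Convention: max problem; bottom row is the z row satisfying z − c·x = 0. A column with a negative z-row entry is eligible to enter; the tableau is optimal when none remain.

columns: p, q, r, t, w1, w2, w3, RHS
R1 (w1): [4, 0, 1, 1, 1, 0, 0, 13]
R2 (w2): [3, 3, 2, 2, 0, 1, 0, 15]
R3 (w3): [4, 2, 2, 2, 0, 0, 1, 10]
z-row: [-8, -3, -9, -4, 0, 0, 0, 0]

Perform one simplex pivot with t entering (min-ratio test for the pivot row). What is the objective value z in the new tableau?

20

Ratio test on column t — row 1: 13/1 = 13; row 2: 15/2 = 15/2; row 3: 10/2 = 5. Minimum is 5 at row 3 (w3 leaves); pivot element 2.
Pivot on row 3; the z-row RHS becomes 0 − (-4)·5 = 20.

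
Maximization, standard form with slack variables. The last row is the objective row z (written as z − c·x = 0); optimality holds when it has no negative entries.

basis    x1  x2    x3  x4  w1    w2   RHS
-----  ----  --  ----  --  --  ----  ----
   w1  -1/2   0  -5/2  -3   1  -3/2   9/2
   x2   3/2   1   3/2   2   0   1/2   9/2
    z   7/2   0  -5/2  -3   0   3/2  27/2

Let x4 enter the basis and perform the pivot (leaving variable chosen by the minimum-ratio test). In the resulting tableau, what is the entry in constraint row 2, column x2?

Ratio test on column x4 — row 1: entry -3 ≤ 0; row 2: (9/2)/2 = 9/4. Minimum is 9/4 at row 2 (x2 leaves); pivot element 2.
Divide row 2 by 2; eliminate column x4 from the other rows.
In the new row 2, the x2 entry is the old entry divided by the pivot: 1/2 = 1/2.

1/2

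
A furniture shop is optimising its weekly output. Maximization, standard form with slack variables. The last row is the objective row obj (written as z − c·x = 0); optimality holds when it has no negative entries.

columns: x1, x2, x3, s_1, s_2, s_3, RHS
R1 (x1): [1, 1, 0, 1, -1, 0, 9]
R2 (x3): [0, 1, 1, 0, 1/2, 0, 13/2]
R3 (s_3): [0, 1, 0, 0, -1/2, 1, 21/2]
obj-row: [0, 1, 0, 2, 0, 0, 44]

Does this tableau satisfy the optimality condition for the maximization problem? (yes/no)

Every obj-row coefficient is ≥ 0, so the tableau is optimal.

yes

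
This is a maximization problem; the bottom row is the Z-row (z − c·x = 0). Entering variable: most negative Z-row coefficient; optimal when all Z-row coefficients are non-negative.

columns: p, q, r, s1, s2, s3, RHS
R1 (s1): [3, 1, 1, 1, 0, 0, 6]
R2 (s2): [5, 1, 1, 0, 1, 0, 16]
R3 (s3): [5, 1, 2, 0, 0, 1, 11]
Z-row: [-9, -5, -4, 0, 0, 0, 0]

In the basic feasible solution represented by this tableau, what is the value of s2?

s2 is basic (row 2); its value is the RHS of that row, 16.

16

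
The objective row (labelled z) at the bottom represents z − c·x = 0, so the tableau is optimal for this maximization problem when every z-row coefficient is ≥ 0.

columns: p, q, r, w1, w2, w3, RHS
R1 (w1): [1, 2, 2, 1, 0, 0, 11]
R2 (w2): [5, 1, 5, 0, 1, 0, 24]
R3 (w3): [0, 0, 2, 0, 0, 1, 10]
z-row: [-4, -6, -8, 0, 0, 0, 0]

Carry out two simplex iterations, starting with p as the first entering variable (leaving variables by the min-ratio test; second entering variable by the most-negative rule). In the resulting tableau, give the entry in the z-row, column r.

Ratio test on column p — row 1: 11/1 = 11; row 2: 24/5 = 24/5; row 3: entry 0 ≤ 0. Minimum is 24/5 at row 2 (w2 leaves); pivot element 5.
Divide row 2 by 5; eliminate column p from the other rows.
Second iteration: most negative z-row entry is -26/5 in column q, so q enters.
Ratio test on column q — row 1: (31/5)/(9/5) = 31/9; row 2: (24/5)/(1/5) = 24; row 3: entry 0 ≤ 0. Minimum is 31/9 at row 1 (w1 leaves); pivot element 9/5.
Divide row 1 by 9/5; eliminate column q from the other rows.
After both pivots, the entry at the z-row, column r is -10/9.

-10/9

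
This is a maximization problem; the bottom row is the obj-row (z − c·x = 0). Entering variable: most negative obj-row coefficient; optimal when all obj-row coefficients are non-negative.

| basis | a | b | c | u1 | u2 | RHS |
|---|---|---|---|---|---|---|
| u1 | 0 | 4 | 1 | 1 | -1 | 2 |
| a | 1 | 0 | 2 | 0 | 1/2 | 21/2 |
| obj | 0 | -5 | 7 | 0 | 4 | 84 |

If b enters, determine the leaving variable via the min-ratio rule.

u1

Column b entries and ratios — u1: 2/4 = 1/2; a: 0 ≤ 0, skip.
Smallest ratio is 1/2 in the row of u1, so u1 leaves.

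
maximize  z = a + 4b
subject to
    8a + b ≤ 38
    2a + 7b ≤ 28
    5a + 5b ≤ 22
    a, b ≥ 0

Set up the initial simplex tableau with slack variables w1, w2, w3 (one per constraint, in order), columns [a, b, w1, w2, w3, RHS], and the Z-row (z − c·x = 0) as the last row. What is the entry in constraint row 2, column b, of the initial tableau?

Constraint 2 has coefficient 7 on b.

7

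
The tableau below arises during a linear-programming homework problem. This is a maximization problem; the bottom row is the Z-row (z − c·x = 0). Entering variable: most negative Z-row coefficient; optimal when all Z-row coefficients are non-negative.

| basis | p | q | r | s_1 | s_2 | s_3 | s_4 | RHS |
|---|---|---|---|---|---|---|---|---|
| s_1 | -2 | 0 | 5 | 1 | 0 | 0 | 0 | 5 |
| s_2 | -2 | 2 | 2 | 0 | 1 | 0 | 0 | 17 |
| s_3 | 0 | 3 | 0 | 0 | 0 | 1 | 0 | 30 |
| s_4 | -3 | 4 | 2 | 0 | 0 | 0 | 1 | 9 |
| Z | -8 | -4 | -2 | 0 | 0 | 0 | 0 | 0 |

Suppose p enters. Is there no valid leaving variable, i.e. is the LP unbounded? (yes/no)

yes

Every constraint-row entry in column p is ≤ 0, so increasing p is unbounded.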